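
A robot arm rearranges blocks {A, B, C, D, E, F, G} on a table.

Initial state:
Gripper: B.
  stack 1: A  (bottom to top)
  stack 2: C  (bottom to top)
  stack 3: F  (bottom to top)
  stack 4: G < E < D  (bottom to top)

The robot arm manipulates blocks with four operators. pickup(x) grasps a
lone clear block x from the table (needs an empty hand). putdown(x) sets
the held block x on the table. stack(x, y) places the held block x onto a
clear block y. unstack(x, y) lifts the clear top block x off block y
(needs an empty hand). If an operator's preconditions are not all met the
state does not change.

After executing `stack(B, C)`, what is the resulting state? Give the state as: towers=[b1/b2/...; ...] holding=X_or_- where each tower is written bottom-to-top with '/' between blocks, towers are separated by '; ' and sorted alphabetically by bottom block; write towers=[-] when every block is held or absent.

towers=[A; C/B; F; G/E/D] holding=-

before: towers=[A; C; F; G/E/D] holding=B
pre[stack(B, C)]: holding(B) ok, clear(C) ok, B≠C ok
all met → apply stack(B, C)
after:  towers=[A; C/B; F; G/E/D] holding=-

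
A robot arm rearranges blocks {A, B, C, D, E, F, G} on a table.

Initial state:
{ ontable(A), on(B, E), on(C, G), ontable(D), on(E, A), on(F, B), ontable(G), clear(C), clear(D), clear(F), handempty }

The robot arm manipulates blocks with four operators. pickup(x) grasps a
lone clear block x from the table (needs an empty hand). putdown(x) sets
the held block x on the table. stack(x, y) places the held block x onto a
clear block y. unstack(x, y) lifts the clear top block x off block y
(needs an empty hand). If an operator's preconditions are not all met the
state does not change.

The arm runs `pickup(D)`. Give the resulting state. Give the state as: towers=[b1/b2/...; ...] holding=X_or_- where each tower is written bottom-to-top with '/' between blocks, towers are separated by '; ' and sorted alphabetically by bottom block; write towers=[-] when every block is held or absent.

towers=[A/E/B/F; G/C] holding=D

before: towers=[A/E/B/F; D; G/C] holding=-
pre[pickup(D)]: clear(D) ✓, ontable(D) ✓, handempty ✓
all met → apply pickup(D)
after:  towers=[A/E/B/F; G/C] holding=D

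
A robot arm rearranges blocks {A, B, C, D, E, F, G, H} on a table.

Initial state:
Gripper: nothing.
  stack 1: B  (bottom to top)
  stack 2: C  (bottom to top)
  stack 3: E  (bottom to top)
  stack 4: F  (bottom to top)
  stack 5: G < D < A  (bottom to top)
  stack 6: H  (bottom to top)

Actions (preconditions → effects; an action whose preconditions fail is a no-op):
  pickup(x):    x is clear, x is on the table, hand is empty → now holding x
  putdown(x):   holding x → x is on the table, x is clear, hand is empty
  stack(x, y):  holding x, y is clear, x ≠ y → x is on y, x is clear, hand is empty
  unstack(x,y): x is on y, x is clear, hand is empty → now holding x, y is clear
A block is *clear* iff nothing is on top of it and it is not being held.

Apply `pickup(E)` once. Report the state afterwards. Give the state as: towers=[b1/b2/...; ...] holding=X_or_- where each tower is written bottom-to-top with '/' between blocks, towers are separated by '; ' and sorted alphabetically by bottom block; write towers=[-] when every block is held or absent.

before: towers=[B; C; E; F; G/D/A; H] holding=-
pre[pickup(E)]: clear(E) ✓, ontable(E) ✓, handempty ✓
all met → apply pickup(E)
after:  towers=[B; C; F; G/D/A; H] holding=E

towers=[B; C; F; G/D/A; H] holding=E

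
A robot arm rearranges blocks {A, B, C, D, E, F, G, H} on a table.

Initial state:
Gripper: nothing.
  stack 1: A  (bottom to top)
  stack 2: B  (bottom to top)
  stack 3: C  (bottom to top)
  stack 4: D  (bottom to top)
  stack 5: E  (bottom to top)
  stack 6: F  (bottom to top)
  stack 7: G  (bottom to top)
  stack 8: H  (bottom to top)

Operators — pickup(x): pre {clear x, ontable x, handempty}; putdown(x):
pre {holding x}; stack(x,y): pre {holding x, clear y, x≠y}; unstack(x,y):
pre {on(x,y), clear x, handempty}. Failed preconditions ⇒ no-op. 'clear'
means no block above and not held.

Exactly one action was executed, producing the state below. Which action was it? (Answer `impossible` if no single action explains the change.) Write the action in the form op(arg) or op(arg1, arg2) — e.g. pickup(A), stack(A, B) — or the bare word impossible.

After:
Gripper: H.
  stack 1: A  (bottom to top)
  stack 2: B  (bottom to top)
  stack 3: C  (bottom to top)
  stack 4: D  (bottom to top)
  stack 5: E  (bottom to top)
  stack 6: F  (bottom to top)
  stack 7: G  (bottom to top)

pickup(H)

target: towers=[A; B; C; D; E; F; G] holding=H
         pickup(G) → towers=[A; B; C; D; E; F; H] holding=G
         pickup(A) → towers=[B; C; D; E; F; G; H] holding=A
         pickup(E) → towers=[A; B; C; D; F; G; H] holding=E
         pickup(H) → towers=[A; B; C; D; E; F; G] holding=H  ← match
         pickup(B) → towers=[A; C; D; E; F; G; H] holding=B
         pickup(F) → towers=[A; B; C; D; E; G; H] holding=F
         pickup(D) → towers=[A; B; C; E; F; G; H] holding=D
         pickup(C) → towers=[A; B; D; E; F; G; H] holding=C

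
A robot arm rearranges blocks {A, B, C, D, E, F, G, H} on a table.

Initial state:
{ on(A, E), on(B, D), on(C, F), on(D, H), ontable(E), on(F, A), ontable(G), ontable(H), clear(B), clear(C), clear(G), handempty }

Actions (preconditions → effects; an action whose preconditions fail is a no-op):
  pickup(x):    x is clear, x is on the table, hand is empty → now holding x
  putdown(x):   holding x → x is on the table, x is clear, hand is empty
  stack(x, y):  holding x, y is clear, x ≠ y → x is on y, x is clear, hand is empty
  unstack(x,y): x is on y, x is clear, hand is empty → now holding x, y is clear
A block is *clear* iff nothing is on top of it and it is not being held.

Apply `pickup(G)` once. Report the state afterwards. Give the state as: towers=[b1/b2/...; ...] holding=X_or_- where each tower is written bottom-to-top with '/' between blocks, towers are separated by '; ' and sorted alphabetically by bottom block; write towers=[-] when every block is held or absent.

towers=[E/A/F/C; H/D/B] holding=G

before: towers=[E/A/F/C; G; H/D/B] holding=-
pre[pickup(G)]: clear(G) ok, ontable(G) ok, handempty ok
all met → apply pickup(G)
after:  towers=[E/A/F/C; H/D/B] holding=G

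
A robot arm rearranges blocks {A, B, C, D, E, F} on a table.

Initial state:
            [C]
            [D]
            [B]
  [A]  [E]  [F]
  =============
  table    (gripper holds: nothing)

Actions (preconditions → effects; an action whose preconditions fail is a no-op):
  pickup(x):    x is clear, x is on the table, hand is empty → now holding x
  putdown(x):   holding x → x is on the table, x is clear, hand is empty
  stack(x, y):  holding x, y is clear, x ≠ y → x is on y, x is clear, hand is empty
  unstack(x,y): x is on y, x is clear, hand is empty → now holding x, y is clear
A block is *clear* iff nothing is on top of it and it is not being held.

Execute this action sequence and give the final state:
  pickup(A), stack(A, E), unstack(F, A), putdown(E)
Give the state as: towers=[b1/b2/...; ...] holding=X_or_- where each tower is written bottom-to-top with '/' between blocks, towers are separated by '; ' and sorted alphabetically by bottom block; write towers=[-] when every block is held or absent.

step 1 (pickup(A)): towers=[E; F/B/D/C] holding=A
step 2 (stack(A, E)): towers=[E/A; F/B/D/C] holding=-
step 3 (unstack(F, A)) [no-op]: towers=[E/A; F/B/D/C] holding=-
step 4 (putdown(E)) [no-op]: towers=[E/A; F/B/D/C] holding=-

towers=[E/A; F/B/D/C] holding=-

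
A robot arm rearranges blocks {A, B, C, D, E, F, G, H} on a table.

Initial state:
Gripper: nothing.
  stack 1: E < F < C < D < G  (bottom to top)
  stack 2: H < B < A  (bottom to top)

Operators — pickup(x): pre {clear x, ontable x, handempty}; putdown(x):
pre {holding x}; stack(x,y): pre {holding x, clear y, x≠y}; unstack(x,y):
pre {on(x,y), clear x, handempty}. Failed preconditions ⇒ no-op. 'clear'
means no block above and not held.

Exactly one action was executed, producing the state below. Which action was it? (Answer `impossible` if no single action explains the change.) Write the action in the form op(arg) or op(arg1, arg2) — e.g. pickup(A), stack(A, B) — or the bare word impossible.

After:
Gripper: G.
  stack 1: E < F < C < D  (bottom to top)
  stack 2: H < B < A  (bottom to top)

target: towers=[E/F/C/D; H/B/A] holding=G
     unstack(G, D) → towers=[E/F/C/D; H/B/A] holding=G  ← match
     unstack(A, B) → towers=[E/F/C/D/G; H/B] holding=A

unstack(G, D)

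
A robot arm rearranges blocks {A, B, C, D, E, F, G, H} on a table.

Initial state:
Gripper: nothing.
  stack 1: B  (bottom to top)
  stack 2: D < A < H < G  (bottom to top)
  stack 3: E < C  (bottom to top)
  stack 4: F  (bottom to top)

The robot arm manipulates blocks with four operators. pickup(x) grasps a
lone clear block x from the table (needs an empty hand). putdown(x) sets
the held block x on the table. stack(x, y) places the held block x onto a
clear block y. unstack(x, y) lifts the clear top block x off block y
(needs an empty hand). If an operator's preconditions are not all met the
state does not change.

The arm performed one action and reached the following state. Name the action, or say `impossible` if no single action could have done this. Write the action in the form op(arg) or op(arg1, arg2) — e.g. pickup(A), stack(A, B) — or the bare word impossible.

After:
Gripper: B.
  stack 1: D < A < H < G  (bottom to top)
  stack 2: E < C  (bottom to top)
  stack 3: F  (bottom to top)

pickup(B)

target: towers=[D/A/H/G; E/C; F] holding=B
     unstack(G, H) → towers=[B; D/A/H; E/C; F] holding=G
         pickup(B) → towers=[D/A/H/G; E/C; F] holding=B  ← match
         pickup(F) → towers=[B; D/A/H/G; E/C] holding=F
     unstack(C, E) → towers=[B; D/A/H/G; E; F] holding=C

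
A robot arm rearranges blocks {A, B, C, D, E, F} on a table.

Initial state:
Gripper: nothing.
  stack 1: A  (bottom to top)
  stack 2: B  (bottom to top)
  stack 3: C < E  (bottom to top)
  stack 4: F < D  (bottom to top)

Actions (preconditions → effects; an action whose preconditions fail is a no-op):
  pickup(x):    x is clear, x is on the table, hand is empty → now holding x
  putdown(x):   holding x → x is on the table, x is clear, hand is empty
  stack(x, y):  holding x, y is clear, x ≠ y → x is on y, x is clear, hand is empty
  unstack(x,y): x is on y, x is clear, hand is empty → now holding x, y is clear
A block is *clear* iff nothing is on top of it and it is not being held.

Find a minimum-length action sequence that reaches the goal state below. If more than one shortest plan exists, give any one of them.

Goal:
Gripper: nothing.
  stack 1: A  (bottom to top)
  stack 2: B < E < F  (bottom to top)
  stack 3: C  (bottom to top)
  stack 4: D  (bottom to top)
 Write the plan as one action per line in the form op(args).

unstack(D, F)
putdown(D)
unstack(E, C)
stack(E, B)
pickup(F)
stack(F, E)

step 1 (unstack(D, F)): towers=[A; B; C/E; F] holding=D
step 2 (putdown(D)): towers=[A; B; C/E; D; F] holding=-
step 3 (unstack(E, C)): towers=[A; B; C; D; F] holding=E
step 4 (stack(E, B)): towers=[A; B/E; C; D; F] holding=-
step 5 (pickup(F)): towers=[A; B/E; C; D] holding=F
step 6 (stack(F, E)): towers=[A; B/E/F; C; D] holding=-
goal check: towers=[A; B/E/F; C; D] holding=- — reached (length 6, optimal by BFS)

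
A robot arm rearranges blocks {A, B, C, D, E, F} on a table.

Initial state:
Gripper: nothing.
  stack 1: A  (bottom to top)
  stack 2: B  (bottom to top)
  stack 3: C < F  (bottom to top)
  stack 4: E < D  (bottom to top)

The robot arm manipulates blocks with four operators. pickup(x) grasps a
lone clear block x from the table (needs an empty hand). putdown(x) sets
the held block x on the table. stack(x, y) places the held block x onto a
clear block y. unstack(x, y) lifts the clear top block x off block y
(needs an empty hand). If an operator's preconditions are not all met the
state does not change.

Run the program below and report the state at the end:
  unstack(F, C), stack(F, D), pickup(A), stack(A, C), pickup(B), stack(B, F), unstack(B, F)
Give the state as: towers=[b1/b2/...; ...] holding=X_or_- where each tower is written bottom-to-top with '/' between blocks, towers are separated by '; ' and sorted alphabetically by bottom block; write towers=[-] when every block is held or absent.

step 1 (unstack(F, C)): towers=[A; B; C; E/D] holding=F
step 2 (stack(F, D)): towers=[A; B; C; E/D/F] holding=-
step 3 (pickup(A)): towers=[B; C; E/D/F] holding=A
step 4 (stack(A, C)): towers=[B; C/A; E/D/F] holding=-
step 5 (pickup(B)): towers=[C/A; E/D/F] holding=B
step 6 (stack(B, F)): towers=[C/A; E/D/F/B] holding=-
step 7 (unstack(B, F)): towers=[C/A; E/D/F] holding=B

towers=[C/A; E/D/F] holding=B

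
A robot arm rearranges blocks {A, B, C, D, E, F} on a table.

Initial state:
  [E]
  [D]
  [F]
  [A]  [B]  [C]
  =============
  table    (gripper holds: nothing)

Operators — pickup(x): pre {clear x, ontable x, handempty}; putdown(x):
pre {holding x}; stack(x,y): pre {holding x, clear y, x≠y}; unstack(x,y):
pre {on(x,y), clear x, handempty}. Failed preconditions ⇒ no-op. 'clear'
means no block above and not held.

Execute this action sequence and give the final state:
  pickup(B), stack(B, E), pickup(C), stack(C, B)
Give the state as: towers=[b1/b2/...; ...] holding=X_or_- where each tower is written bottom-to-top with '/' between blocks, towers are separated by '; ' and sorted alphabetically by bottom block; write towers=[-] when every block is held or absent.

towers=[A/F/D/E/B/C] holding=-

step 1 (pickup(B)): towers=[A/F/D/E; C] holding=B
step 2 (stack(B, E)): towers=[A/F/D/E/B; C] holding=-
step 3 (pickup(C)): towers=[A/F/D/E/B] holding=C
step 4 (stack(C, B)): towers=[A/F/D/E/B/C] holding=-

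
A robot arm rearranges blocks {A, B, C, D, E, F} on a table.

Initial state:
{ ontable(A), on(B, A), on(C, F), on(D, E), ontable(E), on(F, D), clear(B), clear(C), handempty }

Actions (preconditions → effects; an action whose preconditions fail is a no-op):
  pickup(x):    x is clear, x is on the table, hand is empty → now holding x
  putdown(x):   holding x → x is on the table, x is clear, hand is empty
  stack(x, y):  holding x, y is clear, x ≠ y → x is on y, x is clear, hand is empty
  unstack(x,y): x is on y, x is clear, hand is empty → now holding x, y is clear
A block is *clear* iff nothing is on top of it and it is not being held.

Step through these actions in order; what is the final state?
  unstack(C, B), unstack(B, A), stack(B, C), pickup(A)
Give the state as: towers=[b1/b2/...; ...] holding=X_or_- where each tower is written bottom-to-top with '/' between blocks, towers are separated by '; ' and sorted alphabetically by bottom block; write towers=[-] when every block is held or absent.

step 1 (unstack(C, B)) [no-op]: towers=[A/B; E/D/F/C] holding=-
step 2 (unstack(B, A)): towers=[A; E/D/F/C] holding=B
step 3 (stack(B, C)): towers=[A; E/D/F/C/B] holding=-
step 4 (pickup(A)): towers=[E/D/F/C/B] holding=A

towers=[E/D/F/C/B] holding=A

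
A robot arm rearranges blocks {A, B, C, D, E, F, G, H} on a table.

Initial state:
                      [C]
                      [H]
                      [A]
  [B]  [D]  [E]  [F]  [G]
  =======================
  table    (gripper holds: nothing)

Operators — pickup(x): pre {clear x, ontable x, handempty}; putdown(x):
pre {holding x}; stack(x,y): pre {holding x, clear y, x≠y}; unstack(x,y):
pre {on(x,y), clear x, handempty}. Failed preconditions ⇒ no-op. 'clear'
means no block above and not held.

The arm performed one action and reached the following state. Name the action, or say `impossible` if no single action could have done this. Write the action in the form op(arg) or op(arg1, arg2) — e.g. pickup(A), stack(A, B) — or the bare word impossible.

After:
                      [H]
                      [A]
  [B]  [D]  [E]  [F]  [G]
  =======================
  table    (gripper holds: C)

target: towers=[B; D; E; F; G/A/H] holding=C
         pickup(E) → towers=[B; D; F; G/A/H/C] holding=E
         pickup(B) → towers=[D; E; F; G/A/H/C] holding=B
         pickup(F) → towers=[B; D; E; G/A/H/C] holding=F
         pickup(D) → towers=[B; E; F; G/A/H/C] holding=D
     unstack(C, H) → towers=[B; D; E; F; G/A/H] holding=C  ← match

unstack(C, H)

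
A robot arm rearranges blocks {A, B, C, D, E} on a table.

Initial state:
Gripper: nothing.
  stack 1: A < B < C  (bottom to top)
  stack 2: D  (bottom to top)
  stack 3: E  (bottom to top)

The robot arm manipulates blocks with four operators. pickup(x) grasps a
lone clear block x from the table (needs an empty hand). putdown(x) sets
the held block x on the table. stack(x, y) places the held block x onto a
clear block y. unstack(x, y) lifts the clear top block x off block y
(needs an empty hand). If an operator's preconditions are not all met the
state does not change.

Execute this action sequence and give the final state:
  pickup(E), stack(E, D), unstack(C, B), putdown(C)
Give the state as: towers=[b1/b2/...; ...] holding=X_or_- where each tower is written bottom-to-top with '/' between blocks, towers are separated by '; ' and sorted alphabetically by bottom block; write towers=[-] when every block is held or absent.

towers=[A/B; C; D/E] holding=-

step 1 (pickup(E)): towers=[A/B/C; D] holding=E
step 2 (stack(E, D)): towers=[A/B/C; D/E] holding=-
step 3 (unstack(C, B)): towers=[A/B; D/E] holding=C
step 4 (putdown(C)): towers=[A/B; C; D/E] holding=-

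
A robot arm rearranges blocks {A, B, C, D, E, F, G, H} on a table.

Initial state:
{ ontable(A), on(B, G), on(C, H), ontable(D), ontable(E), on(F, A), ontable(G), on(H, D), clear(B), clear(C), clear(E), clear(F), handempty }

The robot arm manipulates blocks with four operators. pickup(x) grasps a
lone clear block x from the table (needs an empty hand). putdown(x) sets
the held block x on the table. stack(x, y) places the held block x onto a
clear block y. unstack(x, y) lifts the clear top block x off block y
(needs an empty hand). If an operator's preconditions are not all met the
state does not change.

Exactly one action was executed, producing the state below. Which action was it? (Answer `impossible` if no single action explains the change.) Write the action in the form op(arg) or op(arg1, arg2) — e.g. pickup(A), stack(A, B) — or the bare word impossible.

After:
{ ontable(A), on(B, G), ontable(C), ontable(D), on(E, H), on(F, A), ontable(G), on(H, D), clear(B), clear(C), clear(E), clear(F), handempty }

impossible

target: towers=[A/F; C; D/H/E; G/B] holding=-
         pickup(E) → towers=[A/F; D/H/C; G/B] holding=E
     unstack(B, G) → towers=[A/F; D/H/C; E; G] holding=B
     unstack(F, A) → towers=[A; D/H/C; E; G/B] holding=F
     unstack(C, H) → towers=[A/F; D/H; E; G/B] holding=C
none of the 4 applicable actions match → impossible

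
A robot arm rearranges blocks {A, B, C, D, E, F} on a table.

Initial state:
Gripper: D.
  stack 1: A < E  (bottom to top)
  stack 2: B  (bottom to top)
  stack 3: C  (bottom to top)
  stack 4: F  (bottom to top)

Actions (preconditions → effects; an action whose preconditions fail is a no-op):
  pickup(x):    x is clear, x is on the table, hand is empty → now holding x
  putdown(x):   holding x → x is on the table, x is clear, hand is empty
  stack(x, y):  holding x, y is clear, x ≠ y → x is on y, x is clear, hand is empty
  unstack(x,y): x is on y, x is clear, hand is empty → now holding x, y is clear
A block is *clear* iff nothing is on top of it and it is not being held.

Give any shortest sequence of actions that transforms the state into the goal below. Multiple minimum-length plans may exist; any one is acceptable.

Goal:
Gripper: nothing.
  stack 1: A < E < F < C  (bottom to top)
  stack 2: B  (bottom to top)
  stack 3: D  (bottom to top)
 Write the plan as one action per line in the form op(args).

putdown(D)
pickup(F)
stack(F, E)
pickup(C)
stack(C, F)

step 1 (putdown(D)): towers=[A/E; B; C; D; F] holding=-
step 2 (pickup(F)): towers=[A/E; B; C; D] holding=F
step 3 (stack(F, E)): towers=[A/E/F; B; C; D] holding=-
step 4 (pickup(C)): towers=[A/E/F; B; D] holding=C
step 5 (stack(C, F)): towers=[A/E/F/C; B; D] holding=-
goal check: towers=[A/E/F/C; B; D] holding=- — reached (length 5, optimal by BFS)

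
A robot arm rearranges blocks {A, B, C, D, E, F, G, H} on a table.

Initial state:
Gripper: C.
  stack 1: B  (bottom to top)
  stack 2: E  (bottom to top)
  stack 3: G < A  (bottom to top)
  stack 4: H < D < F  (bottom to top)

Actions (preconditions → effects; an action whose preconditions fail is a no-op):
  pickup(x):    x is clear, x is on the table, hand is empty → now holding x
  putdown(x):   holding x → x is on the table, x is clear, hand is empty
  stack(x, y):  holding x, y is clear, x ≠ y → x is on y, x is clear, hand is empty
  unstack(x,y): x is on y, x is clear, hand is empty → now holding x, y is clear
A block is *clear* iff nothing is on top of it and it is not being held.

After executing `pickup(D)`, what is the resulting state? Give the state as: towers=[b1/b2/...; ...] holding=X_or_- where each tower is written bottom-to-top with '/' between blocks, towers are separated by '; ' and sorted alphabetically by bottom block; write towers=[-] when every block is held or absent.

towers=[B; E; G/A; H/D/F] holding=C

before: towers=[B; E; G/A; H/D/F] holding=C
pre[pickup(D)]: clear(D) no, ontable(D) no, handempty no
clear(D), ontable(D), handempty unmet → pickup(D) is a no-op
after:  towers=[B; E; G/A; H/D/F] holding=C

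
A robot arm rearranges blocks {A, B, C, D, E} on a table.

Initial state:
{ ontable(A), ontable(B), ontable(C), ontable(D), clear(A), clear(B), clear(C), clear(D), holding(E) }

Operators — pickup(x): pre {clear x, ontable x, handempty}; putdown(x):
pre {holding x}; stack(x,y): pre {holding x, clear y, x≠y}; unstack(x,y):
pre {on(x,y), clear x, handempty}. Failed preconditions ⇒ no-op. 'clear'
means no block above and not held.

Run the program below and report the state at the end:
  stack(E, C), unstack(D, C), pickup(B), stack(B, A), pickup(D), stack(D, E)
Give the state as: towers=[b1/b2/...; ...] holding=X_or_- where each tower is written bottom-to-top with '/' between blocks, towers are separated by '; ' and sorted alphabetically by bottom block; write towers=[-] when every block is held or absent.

towers=[A/B; C/E/D] holding=-

step 1 (stack(E, C)): towers=[A; B; C/E; D] holding=-
step 2 (unstack(D, C)) [no-op]: towers=[A; B; C/E; D] holding=-
step 3 (pickup(B)): towers=[A; C/E; D] holding=B
step 4 (stack(B, A)): towers=[A/B; C/E; D] holding=-
step 5 (pickup(D)): towers=[A/B; C/E] holding=D
step 6 (stack(D, E)): towers=[A/B; C/E/D] holding=-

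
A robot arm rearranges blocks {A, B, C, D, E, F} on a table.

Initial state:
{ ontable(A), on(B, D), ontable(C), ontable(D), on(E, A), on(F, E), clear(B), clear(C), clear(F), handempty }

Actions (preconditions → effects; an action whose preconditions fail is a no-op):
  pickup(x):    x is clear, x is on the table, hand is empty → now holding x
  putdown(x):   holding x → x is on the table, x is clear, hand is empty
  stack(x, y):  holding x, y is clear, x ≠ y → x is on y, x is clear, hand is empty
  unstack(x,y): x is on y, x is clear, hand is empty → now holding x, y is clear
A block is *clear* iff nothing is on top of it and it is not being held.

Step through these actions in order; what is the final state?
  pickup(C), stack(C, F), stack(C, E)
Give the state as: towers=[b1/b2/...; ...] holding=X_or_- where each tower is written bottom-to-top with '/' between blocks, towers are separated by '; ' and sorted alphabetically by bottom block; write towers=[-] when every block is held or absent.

towers=[A/E/F/C; D/B] holding=-

step 1 (pickup(C)): towers=[A/E/F; D/B] holding=C
step 2 (stack(C, F)): towers=[A/E/F/C; D/B] holding=-
step 3 (stack(C, E)) [no-op]: towers=[A/E/F/C; D/B] holding=-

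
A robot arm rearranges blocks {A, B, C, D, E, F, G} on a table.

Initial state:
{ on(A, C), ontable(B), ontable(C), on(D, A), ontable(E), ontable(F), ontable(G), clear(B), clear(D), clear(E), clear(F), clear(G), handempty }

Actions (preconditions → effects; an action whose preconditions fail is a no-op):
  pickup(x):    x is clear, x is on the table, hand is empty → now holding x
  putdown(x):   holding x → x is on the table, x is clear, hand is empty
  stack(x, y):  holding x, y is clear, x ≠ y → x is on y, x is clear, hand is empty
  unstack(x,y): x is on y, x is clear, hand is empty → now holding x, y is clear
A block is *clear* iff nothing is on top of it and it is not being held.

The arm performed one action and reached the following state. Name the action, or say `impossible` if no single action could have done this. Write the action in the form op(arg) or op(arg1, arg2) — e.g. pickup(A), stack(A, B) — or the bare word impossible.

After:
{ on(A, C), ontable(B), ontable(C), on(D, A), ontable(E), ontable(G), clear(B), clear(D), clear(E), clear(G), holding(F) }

pickup(F)

target: towers=[B; C/A/D; E; G] holding=F
         pickup(B) → towers=[C/A/D; E; F; G] holding=B
         pickup(F) → towers=[B; C/A/D; E; G] holding=F  ← match
         pickup(G) → towers=[B; C/A/D; E; F] holding=G
     unstack(D, A) → towers=[B; C/A; E; F; G] holding=D
         pickup(E) → towers=[B; C/A/D; F; G] holding=E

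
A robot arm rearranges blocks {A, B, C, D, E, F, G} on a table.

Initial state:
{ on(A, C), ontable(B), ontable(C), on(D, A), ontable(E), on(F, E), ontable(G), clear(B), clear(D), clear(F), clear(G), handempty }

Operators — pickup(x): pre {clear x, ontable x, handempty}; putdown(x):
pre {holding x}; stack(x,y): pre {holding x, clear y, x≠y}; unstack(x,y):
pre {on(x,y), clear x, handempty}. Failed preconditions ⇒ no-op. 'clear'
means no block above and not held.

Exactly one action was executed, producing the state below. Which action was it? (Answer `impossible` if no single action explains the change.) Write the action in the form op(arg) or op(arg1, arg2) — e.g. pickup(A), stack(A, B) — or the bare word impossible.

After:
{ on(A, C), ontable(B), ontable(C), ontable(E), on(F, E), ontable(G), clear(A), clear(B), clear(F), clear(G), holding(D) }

unstack(D, A)

target: towers=[B; C/A; E/F; G] holding=D
         pickup(B) → towers=[C/A/D; E/F; G] holding=B
     unstack(F, E) → towers=[B; C/A/D; E; G] holding=F
         pickup(G) → towers=[B; C/A/D; E/F] holding=G
     unstack(D, A) → towers=[B; C/A; E/F; G] holding=D  ← match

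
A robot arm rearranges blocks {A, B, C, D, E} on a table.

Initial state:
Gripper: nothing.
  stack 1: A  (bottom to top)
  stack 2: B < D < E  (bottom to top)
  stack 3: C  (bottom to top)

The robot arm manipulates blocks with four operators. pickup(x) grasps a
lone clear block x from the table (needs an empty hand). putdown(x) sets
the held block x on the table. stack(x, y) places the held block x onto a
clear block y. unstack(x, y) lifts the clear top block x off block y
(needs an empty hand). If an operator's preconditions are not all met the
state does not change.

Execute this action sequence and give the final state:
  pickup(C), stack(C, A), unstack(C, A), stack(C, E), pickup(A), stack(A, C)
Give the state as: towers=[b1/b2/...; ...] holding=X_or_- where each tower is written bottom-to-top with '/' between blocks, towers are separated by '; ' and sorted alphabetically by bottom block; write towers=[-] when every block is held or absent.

step 1 (pickup(C)): towers=[A; B/D/E] holding=C
step 2 (stack(C, A)): towers=[A/C; B/D/E] holding=-
step 3 (unstack(C, A)): towers=[A; B/D/E] holding=C
step 4 (stack(C, E)): towers=[A; B/D/E/C] holding=-
step 5 (pickup(A)): towers=[B/D/E/C] holding=A
step 6 (stack(A, C)): towers=[B/D/E/C/A] holding=-

towers=[B/D/E/C/A] holding=-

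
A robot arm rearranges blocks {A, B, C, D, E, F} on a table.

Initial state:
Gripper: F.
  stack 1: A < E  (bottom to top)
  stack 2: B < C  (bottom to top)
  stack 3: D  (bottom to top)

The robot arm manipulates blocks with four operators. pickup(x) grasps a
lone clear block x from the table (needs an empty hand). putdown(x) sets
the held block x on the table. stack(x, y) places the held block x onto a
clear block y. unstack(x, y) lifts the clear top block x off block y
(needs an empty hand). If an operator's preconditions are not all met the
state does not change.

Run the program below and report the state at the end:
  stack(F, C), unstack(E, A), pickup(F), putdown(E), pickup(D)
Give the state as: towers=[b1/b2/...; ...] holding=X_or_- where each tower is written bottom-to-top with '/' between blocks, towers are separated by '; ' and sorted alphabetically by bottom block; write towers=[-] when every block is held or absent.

towers=[A; B/C/F; E] holding=D

step 1 (stack(F, C)): towers=[A/E; B/C/F; D] holding=-
step 2 (unstack(E, A)): towers=[A; B/C/F; D] holding=E
step 3 (pickup(F)) [no-op]: towers=[A; B/C/F; D] holding=E
step 4 (putdown(E)): towers=[A; B/C/F; D; E] holding=-
step 5 (pickup(D)): towers=[A; B/C/F; E] holding=D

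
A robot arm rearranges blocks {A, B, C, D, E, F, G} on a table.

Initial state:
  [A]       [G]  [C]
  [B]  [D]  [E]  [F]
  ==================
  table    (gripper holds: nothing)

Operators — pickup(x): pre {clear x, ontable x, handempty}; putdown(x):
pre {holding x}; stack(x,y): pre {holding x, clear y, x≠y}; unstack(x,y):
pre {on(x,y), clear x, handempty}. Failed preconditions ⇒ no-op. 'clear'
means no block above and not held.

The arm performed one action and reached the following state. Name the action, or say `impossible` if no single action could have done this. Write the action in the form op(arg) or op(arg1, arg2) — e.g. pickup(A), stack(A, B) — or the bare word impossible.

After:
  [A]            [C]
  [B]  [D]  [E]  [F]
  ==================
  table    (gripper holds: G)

unstack(G, E)

target: towers=[B/A; D; E; F/C] holding=G
     unstack(G, E) → towers=[B/A; D; E; F/C] holding=G  ← match
         pickup(D) → towers=[B/A; E/G; F/C] holding=D
     unstack(A, B) → towers=[B; D; E/G; F/C] holding=A
     unstack(C, F) → towers=[B/A; D; E/G; F] holding=C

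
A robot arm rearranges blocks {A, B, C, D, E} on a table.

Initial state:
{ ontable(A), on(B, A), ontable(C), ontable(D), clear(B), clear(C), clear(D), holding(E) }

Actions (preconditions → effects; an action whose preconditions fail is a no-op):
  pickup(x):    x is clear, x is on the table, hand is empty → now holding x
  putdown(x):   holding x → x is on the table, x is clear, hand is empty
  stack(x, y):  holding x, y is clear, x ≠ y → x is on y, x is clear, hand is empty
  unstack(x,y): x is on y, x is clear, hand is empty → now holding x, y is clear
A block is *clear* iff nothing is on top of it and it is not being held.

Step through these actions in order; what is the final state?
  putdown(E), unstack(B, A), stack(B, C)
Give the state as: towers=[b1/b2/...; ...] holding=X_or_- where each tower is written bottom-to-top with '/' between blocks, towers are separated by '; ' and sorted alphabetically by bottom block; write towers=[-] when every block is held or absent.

step 1 (putdown(E)): towers=[A/B; C; D; E] holding=-
step 2 (unstack(B, A)): towers=[A; C; D; E] holding=B
step 3 (stack(B, C)): towers=[A; C/B; D; E] holding=-

towers=[A; C/B; D; E] holding=-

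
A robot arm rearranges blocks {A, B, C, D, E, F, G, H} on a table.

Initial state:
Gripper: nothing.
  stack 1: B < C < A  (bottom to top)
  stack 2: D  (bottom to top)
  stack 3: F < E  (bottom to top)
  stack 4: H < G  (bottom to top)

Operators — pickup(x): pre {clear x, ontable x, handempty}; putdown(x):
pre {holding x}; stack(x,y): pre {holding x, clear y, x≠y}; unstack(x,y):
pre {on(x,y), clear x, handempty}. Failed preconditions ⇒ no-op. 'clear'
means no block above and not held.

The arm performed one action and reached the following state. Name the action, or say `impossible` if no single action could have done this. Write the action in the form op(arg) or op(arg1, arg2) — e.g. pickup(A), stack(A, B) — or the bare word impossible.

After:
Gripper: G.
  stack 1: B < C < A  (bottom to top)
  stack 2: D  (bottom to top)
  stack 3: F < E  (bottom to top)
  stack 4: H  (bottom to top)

unstack(G, H)

target: towers=[B/C/A; D; F/E; H] holding=G
     unstack(G, H) → towers=[B/C/A; D; F/E; H] holding=G  ← match
     unstack(A, C) → towers=[B/C; D; F/E; H/G] holding=A
     unstack(E, F) → towers=[B/C/A; D; F; H/G] holding=E
         pickup(D) → towers=[B/C/A; F/E; H/G] holding=D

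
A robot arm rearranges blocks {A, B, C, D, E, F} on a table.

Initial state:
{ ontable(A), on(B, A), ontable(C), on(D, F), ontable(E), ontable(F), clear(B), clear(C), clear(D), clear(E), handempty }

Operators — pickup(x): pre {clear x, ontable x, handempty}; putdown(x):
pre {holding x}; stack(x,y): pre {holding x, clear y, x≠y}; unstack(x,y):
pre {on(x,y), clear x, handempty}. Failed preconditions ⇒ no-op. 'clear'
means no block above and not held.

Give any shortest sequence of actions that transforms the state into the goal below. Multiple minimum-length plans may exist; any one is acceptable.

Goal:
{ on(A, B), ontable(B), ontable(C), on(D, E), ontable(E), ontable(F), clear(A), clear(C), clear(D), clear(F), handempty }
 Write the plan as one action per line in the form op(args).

step 1 (unstack(B, A)): towers=[A; C; E; F/D] holding=B
step 2 (putdown(B)): towers=[A; B; C; E; F/D] holding=-
step 3 (unstack(D, F)): towers=[A; B; C; E; F] holding=D
step 4 (stack(D, E)): towers=[A; B; C; E/D; F] holding=-
step 5 (pickup(A)): towers=[B; C; E/D; F] holding=A
step 6 (stack(A, B)): towers=[B/A; C; E/D; F] holding=-
goal check: towers=[B/A; C; E/D; F] holding=- — reached (length 6, optimal by BFS)

unstack(B, A)
putdown(B)
unstack(D, F)
stack(D, E)
pickup(A)
stack(A, B)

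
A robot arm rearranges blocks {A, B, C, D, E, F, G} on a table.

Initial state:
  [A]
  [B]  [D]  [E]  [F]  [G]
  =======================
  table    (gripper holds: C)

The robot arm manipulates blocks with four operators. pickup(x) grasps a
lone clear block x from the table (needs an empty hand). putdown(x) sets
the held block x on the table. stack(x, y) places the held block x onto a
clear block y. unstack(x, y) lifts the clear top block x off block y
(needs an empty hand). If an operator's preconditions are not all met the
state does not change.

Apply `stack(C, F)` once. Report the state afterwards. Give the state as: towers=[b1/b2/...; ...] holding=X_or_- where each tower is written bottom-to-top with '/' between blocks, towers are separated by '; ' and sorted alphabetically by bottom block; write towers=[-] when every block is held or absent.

before: towers=[B/A; D; E; F; G] holding=C
pre[stack(C, F)]: holding(C) ok, clear(F) ok, C≠F ok
all met → apply stack(C, F)
after:  towers=[B/A; D; E; F/C; G] holding=-

towers=[B/A; D; E; F/C; G] holding=-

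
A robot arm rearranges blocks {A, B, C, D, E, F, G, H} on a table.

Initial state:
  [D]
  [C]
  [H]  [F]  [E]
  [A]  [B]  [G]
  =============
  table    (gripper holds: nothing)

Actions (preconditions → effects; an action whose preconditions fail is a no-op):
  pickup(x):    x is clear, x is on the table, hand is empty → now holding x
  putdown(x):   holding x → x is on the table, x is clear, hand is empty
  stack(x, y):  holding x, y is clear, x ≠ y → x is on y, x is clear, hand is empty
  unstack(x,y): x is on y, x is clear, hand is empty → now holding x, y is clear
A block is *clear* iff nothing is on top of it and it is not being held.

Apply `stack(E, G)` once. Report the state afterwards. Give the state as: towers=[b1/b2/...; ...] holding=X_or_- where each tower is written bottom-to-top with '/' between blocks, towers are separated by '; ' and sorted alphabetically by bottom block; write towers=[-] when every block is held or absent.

towers=[A/H/C/D; B/F; G/E] holding=-

before: towers=[A/H/C/D; B/F; G/E] holding=-
pre[stack(E, G)]: holding(E) ✗, clear(G) ✗, E≠G ✓
holding(E), clear(G) unmet → stack(E, G) is a no-op
after:  towers=[A/H/C/D; B/F; G/E] holding=-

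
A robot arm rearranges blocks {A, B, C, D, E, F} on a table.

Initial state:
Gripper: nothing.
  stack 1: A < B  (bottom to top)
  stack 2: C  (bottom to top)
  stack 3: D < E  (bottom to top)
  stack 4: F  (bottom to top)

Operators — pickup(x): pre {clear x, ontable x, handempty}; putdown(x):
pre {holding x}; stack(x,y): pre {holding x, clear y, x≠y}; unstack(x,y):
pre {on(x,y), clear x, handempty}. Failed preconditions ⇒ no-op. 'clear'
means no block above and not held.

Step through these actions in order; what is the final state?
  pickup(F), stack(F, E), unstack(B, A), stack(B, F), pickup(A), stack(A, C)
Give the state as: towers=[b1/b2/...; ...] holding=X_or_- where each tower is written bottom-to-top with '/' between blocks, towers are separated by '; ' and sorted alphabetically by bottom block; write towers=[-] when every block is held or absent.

towers=[C/A; D/E/F/B] holding=-

step 1 (pickup(F)): towers=[A/B; C; D/E] holding=F
step 2 (stack(F, E)): towers=[A/B; C; D/E/F] holding=-
step 3 (unstack(B, A)): towers=[A; C; D/E/F] holding=B
step 4 (stack(B, F)): towers=[A; C; D/E/F/B] holding=-
step 5 (pickup(A)): towers=[C; D/E/F/B] holding=A
step 6 (stack(A, C)): towers=[C/A; D/E/F/B] holding=-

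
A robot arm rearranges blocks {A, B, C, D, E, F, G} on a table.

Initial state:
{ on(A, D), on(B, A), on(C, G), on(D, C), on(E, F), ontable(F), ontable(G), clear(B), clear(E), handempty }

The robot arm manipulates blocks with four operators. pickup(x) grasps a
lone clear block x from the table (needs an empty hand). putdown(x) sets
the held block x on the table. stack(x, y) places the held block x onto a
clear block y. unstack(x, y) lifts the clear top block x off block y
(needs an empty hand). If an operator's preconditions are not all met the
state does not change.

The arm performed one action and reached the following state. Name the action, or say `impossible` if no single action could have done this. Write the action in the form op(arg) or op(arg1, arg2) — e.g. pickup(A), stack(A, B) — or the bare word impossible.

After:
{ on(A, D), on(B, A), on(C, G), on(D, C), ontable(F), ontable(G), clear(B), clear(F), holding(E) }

target: towers=[F; G/C/D/A/B] holding=E
     unstack(B, A) → towers=[F/E; G/C/D/A] holding=B
     unstack(E, F) → towers=[F; G/C/D/A/B] holding=E  ← match

unstack(E, F)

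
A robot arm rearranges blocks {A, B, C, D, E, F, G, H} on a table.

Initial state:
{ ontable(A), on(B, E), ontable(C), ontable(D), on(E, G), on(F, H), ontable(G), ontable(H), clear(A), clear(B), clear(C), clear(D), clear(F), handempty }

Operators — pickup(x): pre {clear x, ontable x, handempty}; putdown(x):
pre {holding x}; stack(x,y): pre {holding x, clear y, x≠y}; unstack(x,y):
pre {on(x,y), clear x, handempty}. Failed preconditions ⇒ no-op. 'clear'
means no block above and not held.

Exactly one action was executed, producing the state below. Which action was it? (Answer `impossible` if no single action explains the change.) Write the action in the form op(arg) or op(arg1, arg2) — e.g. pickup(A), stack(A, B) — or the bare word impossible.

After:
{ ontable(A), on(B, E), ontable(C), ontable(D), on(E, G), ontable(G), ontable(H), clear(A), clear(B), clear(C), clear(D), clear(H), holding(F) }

unstack(F, H)

target: towers=[A; C; D; G/E/B; H] holding=F
         pickup(A) → towers=[C; D; G/E/B; H/F] holding=A
     unstack(B, E) → towers=[A; C; D; G/E; H/F] holding=B
     unstack(F, H) → towers=[A; C; D; G/E/B; H] holding=F  ← match
         pickup(D) → towers=[A; C; G/E/B; H/F] holding=D
         pickup(C) → towers=[A; D; G/E/B; H/F] holding=C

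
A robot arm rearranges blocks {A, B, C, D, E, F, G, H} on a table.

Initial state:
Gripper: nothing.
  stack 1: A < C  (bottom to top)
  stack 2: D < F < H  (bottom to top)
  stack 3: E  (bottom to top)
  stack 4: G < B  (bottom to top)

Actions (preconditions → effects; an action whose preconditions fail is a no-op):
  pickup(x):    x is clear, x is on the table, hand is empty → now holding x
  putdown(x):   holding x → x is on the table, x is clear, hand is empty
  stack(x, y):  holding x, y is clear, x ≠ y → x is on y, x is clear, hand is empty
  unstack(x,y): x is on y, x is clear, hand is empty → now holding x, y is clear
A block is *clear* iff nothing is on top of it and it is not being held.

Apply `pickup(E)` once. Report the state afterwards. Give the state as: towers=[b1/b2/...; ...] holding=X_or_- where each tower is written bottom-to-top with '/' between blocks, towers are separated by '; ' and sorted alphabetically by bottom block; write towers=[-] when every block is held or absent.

towers=[A/C; D/F/H; G/B] holding=E

before: towers=[A/C; D/F/H; E; G/B] holding=-
pre[pickup(E)]: clear(E) yes, ontable(E) yes, handempty yes
all met → apply pickup(E)
after:  towers=[A/C; D/F/H; G/B] holding=E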